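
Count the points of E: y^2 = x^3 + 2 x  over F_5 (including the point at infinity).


For each x in F_5, count y with y^2 = x^3 + 2 x + 0 mod 5:
  x = 0: RHS = 0, y in [0]  -> 1 point(s)
Affine points: 1. Add the point at infinity: total = 2.

#E(F_5) = 2


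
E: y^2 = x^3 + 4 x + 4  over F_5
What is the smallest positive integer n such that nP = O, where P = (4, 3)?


Compute successive multiples of P until we hit O:
  1P = (4, 3)
  2P = (1, 3)
  3P = (0, 2)
  4P = (2, 0)
  5P = (0, 3)
  6P = (1, 2)
  7P = (4, 2)
  8P = O

ord(P) = 8


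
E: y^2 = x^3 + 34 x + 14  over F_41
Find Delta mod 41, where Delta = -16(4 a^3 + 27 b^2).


4 a^3 + 27 b^2 = 4*34^3 + 27*14^2 = 157216 + 5292 = 162508
Delta = -16 * (162508) = -2600128
Delta mod 41 = 10

Delta = 10 (mod 41)


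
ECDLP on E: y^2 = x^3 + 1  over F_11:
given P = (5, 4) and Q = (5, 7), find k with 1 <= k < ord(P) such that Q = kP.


Enumerate multiples of P until we hit Q = (5, 7):
  1P = (5, 4)
  2P = (10, 0)
  3P = (5, 7)
Match found at i = 3.

k = 3


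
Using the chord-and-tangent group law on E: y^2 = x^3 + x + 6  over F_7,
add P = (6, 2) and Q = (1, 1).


P != Q, so use the chord formula.
s = (y2 - y1) / (x2 - x1) = (6) / (2) mod 7 = 3
x3 = s^2 - x1 - x2 mod 7 = 3^2 - 6 - 1 = 2
y3 = s (x1 - x3) - y1 mod 7 = 3 * (6 - 2) - 2 = 3

P + Q = (2, 3)


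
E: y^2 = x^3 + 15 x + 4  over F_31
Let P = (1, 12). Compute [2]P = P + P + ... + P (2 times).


k = 2 = 10_2 (binary, LSB first: 01)
Double-and-add from P = (1, 12):
  bit 0 = 0: acc unchanged = O
  bit 1 = 1: acc = O + (16, 0) = (16, 0)

2P = (16, 0)


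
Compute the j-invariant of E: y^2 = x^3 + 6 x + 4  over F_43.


Delta = -16(4 a^3 + 27 b^2) mod 43 = 33
-1728 * (4 a)^3 = -1728 * (4*6)^3 mod 43 = 4
j = 4 * 33^(-1) mod 43 = 34

j = 34 (mod 43)


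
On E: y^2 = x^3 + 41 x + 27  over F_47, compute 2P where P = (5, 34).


Doubling: s = (3 x1^2 + a) / (2 y1)
s = (3*5^2 + 41) / (2*34) mod 47 = 10
x3 = s^2 - 2 x1 mod 47 = 10^2 - 2*5 = 43
y3 = s (x1 - x3) - y1 mod 47 = 10 * (5 - 43) - 34 = 9

2P = (43, 9)


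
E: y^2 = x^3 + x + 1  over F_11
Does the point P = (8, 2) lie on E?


Check whether y^2 = x^3 + 1 x + 1 (mod 11) for (x, y) = (8, 2).
LHS: y^2 = 2^2 mod 11 = 4
RHS: x^3 + 1 x + 1 = 8^3 + 1*8 + 1 mod 11 = 4
LHS = RHS

Yes, on the curve


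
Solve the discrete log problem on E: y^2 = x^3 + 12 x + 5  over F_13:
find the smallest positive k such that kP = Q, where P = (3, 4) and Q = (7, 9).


Enumerate multiples of P until we hit Q = (7, 9):
  1P = (3, 4)
  2P = (7, 9)
Match found at i = 2.

k = 2


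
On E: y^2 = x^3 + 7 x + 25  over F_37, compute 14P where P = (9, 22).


k = 14 = 1110_2 (binary, LSB first: 0111)
Double-and-add from P = (9, 22):
  bit 0 = 0: acc unchanged = O
  bit 1 = 1: acc = O + (35, 22) = (35, 22)
  bit 2 = 1: acc = (35, 22) + (31, 10) = (17, 32)
  bit 3 = 1: acc = (17, 32) + (15, 8) = (1, 12)

14P = (1, 12)


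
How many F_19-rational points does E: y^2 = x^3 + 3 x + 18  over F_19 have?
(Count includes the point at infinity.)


For each x in F_19, count y with y^2 = x^3 + 3 x + 18 mod 19:
  x = 3: RHS = 16, y in [4, 15]  -> 2 point(s)
  x = 5: RHS = 6, y in [5, 14]  -> 2 point(s)
  x = 6: RHS = 5, y in [9, 10]  -> 2 point(s)
  x = 14: RHS = 11, y in [7, 12]  -> 2 point(s)
  x = 16: RHS = 1, y in [1, 18]  -> 2 point(s)
  x = 17: RHS = 4, y in [2, 17]  -> 2 point(s)
Affine points: 12. Add the point at infinity: total = 13.

#E(F_19) = 13


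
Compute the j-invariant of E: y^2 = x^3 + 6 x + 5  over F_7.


Delta = -16(4 a^3 + 27 b^2) mod 7 = 2
-1728 * (4 a)^3 = -1728 * (4*6)^3 mod 7 = 6
j = 6 * 2^(-1) mod 7 = 3

j = 3 (mod 7)


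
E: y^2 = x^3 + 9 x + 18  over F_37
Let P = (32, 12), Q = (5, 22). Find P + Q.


P != Q, so use the chord formula.
s = (y2 - y1) / (x2 - x1) = (10) / (10) mod 37 = 1
x3 = s^2 - x1 - x2 mod 37 = 1^2 - 32 - 5 = 1
y3 = s (x1 - x3) - y1 mod 37 = 1 * (32 - 1) - 12 = 19

P + Q = (1, 19)


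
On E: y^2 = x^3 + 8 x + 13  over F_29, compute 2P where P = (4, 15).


Doubling: s = (3 x1^2 + a) / (2 y1)
s = (3*4^2 + 8) / (2*15) mod 29 = 27
x3 = s^2 - 2 x1 mod 29 = 27^2 - 2*4 = 25
y3 = s (x1 - x3) - y1 mod 29 = 27 * (4 - 25) - 15 = 27

2P = (25, 27)


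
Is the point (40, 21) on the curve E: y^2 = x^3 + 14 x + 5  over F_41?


Check whether y^2 = x^3 + 14 x + 5 (mod 41) for (x, y) = (40, 21).
LHS: y^2 = 21^2 mod 41 = 31
RHS: x^3 + 14 x + 5 = 40^3 + 14*40 + 5 mod 41 = 31
LHS = RHS

Yes, on the curve


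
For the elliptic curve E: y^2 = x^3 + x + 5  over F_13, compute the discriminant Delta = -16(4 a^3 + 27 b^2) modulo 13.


4 a^3 + 27 b^2 = 4*1^3 + 27*5^2 = 4 + 675 = 679
Delta = -16 * (679) = -10864
Delta mod 13 = 4

Delta = 4 (mod 13)


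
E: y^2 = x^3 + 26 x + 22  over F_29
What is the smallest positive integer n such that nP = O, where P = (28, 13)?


Compute successive multiples of P until we hit O:
  1P = (28, 13)
  2P = (2, 16)
  3P = (0, 15)
  4P = (5, 4)
  5P = (20, 4)
  6P = (9, 12)
  7P = (1, 22)
  8P = (13, 11)
  ... (continuing to 34P)
  34P = O

ord(P) = 34


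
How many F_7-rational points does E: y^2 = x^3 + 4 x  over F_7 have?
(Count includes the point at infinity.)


For each x in F_7, count y with y^2 = x^3 + 4 x + 0 mod 7:
  x = 0: RHS = 0, y in [0]  -> 1 point(s)
  x = 2: RHS = 2, y in [3, 4]  -> 2 point(s)
  x = 3: RHS = 4, y in [2, 5]  -> 2 point(s)
  x = 6: RHS = 2, y in [3, 4]  -> 2 point(s)
Affine points: 7. Add the point at infinity: total = 8.

#E(F_7) = 8


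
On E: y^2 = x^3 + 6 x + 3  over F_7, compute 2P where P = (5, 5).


Doubling: s = (3 x1^2 + a) / (2 y1)
s = (3*5^2 + 6) / (2*5) mod 7 = 6
x3 = s^2 - 2 x1 mod 7 = 6^2 - 2*5 = 5
y3 = s (x1 - x3) - y1 mod 7 = 6 * (5 - 5) - 5 = 2

2P = (5, 2)


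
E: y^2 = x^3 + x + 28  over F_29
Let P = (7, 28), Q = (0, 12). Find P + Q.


P != Q, so use the chord formula.
s = (y2 - y1) / (x2 - x1) = (13) / (22) mod 29 = 23
x3 = s^2 - x1 - x2 mod 29 = 23^2 - 7 - 0 = 0
y3 = s (x1 - x3) - y1 mod 29 = 23 * (7 - 0) - 28 = 17

P + Q = (0, 17)


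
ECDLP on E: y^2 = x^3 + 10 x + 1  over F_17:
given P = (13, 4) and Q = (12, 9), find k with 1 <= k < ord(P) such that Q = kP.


Enumerate multiples of P until we hit Q = (12, 9):
  1P = (13, 4)
  2P = (0, 1)
  3P = (12, 8)
  4P = (8, 10)
  5P = (9, 15)
  6P = (10, 9)
  7P = (10, 8)
  8P = (9, 2)
  9P = (8, 7)
  10P = (12, 9)
Match found at i = 10.

k = 10


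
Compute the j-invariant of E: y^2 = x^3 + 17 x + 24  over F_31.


Delta = -16(4 a^3 + 27 b^2) mod 31 = 6
-1728 * (4 a)^3 = -1728 * (4*17)^3 mod 31 = 23
j = 23 * 6^(-1) mod 31 = 9

j = 9 (mod 31)


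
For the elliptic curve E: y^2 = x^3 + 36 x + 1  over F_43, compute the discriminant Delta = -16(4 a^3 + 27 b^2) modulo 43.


4 a^3 + 27 b^2 = 4*36^3 + 27*1^2 = 186624 + 27 = 186651
Delta = -16 * (186651) = -2986416
Delta mod 43 = 20

Delta = 20 (mod 43)


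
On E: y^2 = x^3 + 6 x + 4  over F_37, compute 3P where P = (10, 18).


k = 3 = 11_2 (binary, LSB first: 11)
Double-and-add from P = (10, 18):
  bit 0 = 1: acc = O + (10, 18) = (10, 18)
  bit 1 = 1: acc = (10, 18) + (6, 16) = (12, 18)

3P = (12, 18)


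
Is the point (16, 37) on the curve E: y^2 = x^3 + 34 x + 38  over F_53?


Check whether y^2 = x^3 + 34 x + 38 (mod 53) for (x, y) = (16, 37).
LHS: y^2 = 37^2 mod 53 = 44
RHS: x^3 + 34 x + 38 = 16^3 + 34*16 + 38 mod 53 = 14
LHS != RHS

No, not on the curve


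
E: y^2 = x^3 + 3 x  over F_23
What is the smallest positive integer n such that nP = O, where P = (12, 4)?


Compute successive multiples of P until we hit O:
  1P = (12, 4)
  2P = (12, 19)
  3P = O

ord(P) = 3


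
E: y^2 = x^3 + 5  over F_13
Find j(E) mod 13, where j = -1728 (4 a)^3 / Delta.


Delta = -16(4 a^3 + 27 b^2) mod 13 = 3
-1728 * (4 a)^3 = -1728 * (4*0)^3 mod 13 = 0
j = 0 * 3^(-1) mod 13 = 0

j = 0 (mod 13)


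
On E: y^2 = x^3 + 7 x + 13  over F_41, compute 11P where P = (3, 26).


k = 11 = 1011_2 (binary, LSB first: 1101)
Double-and-add from P = (3, 26):
  bit 0 = 1: acc = O + (3, 26) = (3, 26)
  bit 1 = 1: acc = (3, 26) + (31, 3) = (39, 27)
  bit 2 = 0: acc unchanged = (39, 27)
  bit 3 = 1: acc = (39, 27) + (22, 14) = (3, 15)

11P = (3, 15)


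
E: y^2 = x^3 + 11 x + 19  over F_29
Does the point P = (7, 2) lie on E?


Check whether y^2 = x^3 + 11 x + 19 (mod 29) for (x, y) = (7, 2).
LHS: y^2 = 2^2 mod 29 = 4
RHS: x^3 + 11 x + 19 = 7^3 + 11*7 + 19 mod 29 = 4
LHS = RHS

Yes, on the curve


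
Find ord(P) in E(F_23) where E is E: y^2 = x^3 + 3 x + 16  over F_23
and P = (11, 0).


Compute successive multiples of P until we hit O:
  1P = (11, 0)
  2P = O

ord(P) = 2


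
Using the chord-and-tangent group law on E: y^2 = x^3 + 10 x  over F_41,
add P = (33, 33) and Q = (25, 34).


P != Q, so use the chord formula.
s = (y2 - y1) / (x2 - x1) = (1) / (33) mod 41 = 5
x3 = s^2 - x1 - x2 mod 41 = 5^2 - 33 - 25 = 8
y3 = s (x1 - x3) - y1 mod 41 = 5 * (33 - 8) - 33 = 10

P + Q = (8, 10)


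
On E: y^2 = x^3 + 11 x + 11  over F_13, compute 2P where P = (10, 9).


Doubling: s = (3 x1^2 + a) / (2 y1)
s = (3*10^2 + 11) / (2*9) mod 13 = 5
x3 = s^2 - 2 x1 mod 13 = 5^2 - 2*10 = 5
y3 = s (x1 - x3) - y1 mod 13 = 5 * (10 - 5) - 9 = 3

2P = (5, 3)


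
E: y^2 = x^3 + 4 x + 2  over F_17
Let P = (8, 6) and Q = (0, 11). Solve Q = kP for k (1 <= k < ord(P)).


Enumerate multiples of P until we hit Q = (0, 11):
  1P = (8, 6)
  2P = (9, 6)
  3P = (0, 11)
Match found at i = 3.

k = 3


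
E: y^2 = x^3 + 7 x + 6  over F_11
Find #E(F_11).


For each x in F_11, count y with y^2 = x^3 + 7 x + 6 mod 11:
  x = 1: RHS = 3, y in [5, 6]  -> 2 point(s)
  x = 5: RHS = 1, y in [1, 10]  -> 2 point(s)
  x = 6: RHS = 0, y in [0]  -> 1 point(s)
  x = 10: RHS = 9, y in [3, 8]  -> 2 point(s)
Affine points: 7. Add the point at infinity: total = 8.

#E(F_11) = 8


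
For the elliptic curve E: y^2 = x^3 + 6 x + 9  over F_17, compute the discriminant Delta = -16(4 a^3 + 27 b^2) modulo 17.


4 a^3 + 27 b^2 = 4*6^3 + 27*9^2 = 864 + 2187 = 3051
Delta = -16 * (3051) = -48816
Delta mod 17 = 8

Delta = 8 (mod 17)


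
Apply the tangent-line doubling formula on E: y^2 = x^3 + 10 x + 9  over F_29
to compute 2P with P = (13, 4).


Doubling: s = (3 x1^2 + a) / (2 y1)
s = (3*13^2 + 10) / (2*4) mod 29 = 3
x3 = s^2 - 2 x1 mod 29 = 3^2 - 2*13 = 12
y3 = s (x1 - x3) - y1 mod 29 = 3 * (13 - 12) - 4 = 28

2P = (12, 28)


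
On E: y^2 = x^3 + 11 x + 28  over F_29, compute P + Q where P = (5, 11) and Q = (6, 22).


P != Q, so use the chord formula.
s = (y2 - y1) / (x2 - x1) = (11) / (1) mod 29 = 11
x3 = s^2 - x1 - x2 mod 29 = 11^2 - 5 - 6 = 23
y3 = s (x1 - x3) - y1 mod 29 = 11 * (5 - 23) - 11 = 23

P + Q = (23, 23)


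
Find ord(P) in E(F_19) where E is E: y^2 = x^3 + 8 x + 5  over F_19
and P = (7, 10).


Compute successive multiples of P until we hit O:
  1P = (7, 10)
  2P = (14, 7)
  3P = (4, 5)
  4P = (15, 2)
  5P = (17, 0)
  6P = (15, 17)
  7P = (4, 14)
  8P = (14, 12)
  ... (continuing to 10P)
  10P = O

ord(P) = 10


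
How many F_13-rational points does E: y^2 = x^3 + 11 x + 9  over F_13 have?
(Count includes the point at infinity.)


For each x in F_13, count y with y^2 = x^3 + 11 x + 9 mod 13:
  x = 0: RHS = 9, y in [3, 10]  -> 2 point(s)
  x = 2: RHS = 0, y in [0]  -> 1 point(s)
  x = 3: RHS = 4, y in [2, 11]  -> 2 point(s)
  x = 4: RHS = 0, y in [0]  -> 1 point(s)
  x = 7: RHS = 0, y in [0]  -> 1 point(s)
  x = 10: RHS = 1, y in [1, 12]  -> 2 point(s)
  x = 12: RHS = 10, y in [6, 7]  -> 2 point(s)
Affine points: 11. Add the point at infinity: total = 12.

#E(F_13) = 12


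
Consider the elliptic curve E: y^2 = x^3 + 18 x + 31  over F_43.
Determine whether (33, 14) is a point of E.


Check whether y^2 = x^3 + 18 x + 31 (mod 43) for (x, y) = (33, 14).
LHS: y^2 = 14^2 mod 43 = 24
RHS: x^3 + 18 x + 31 = 33^3 + 18*33 + 31 mod 43 = 12
LHS != RHS

No, not on the curve


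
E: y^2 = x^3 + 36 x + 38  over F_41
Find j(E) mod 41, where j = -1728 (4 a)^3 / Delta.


Delta = -16(4 a^3 + 27 b^2) mod 41 = 12
-1728 * (4 a)^3 = -1728 * (4*36)^3 mod 41 = 30
j = 30 * 12^(-1) mod 41 = 23

j = 23 (mod 41)


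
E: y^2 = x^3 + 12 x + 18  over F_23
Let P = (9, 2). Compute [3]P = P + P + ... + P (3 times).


k = 3 = 11_2 (binary, LSB first: 11)
Double-and-add from P = (9, 2):
  bit 0 = 1: acc = O + (9, 2) = (9, 2)
  bit 1 = 1: acc = (9, 2) + (11, 20) = (15, 13)

3P = (15, 13)


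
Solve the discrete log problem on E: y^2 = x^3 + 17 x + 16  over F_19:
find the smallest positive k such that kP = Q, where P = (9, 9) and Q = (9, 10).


Enumerate multiples of P until we hit Q = (9, 10):
  1P = (9, 9)
  2P = (18, 13)
  3P = (18, 6)
  4P = (9, 10)
Match found at i = 4.

k = 4


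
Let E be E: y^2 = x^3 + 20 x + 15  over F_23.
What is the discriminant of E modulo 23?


4 a^3 + 27 b^2 = 4*20^3 + 27*15^2 = 32000 + 6075 = 38075
Delta = -16 * (38075) = -609200
Delta mod 23 = 1

Delta = 1 (mod 23)


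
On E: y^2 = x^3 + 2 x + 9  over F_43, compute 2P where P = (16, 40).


Doubling: s = (3 x1^2 + a) / (2 y1)
s = (3*16^2 + 2) / (2*40) mod 43 = 15
x3 = s^2 - 2 x1 mod 43 = 15^2 - 2*16 = 21
y3 = s (x1 - x3) - y1 mod 43 = 15 * (16 - 21) - 40 = 14

2P = (21, 14)


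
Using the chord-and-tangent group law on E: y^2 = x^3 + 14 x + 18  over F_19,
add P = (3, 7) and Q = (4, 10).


P != Q, so use the chord formula.
s = (y2 - y1) / (x2 - x1) = (3) / (1) mod 19 = 3
x3 = s^2 - x1 - x2 mod 19 = 3^2 - 3 - 4 = 2
y3 = s (x1 - x3) - y1 mod 19 = 3 * (3 - 2) - 7 = 15

P + Q = (2, 15)


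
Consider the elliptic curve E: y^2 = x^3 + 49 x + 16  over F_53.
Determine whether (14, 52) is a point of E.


Check whether y^2 = x^3 + 49 x + 16 (mod 53) for (x, y) = (14, 52).
LHS: y^2 = 52^2 mod 53 = 1
RHS: x^3 + 49 x + 16 = 14^3 + 49*14 + 16 mod 53 = 1
LHS = RHS

Yes, on the curve


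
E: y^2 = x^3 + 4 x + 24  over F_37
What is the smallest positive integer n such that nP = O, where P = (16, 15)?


Compute successive multiples of P until we hit O:
  1P = (16, 15)
  2P = (4, 20)
  3P = (20, 36)
  4P = (17, 26)
  5P = (14, 7)
  6P = (23, 31)
  7P = (7, 32)
  8P = (13, 4)
  ... (continuing to 37P)
  37P = O

ord(P) = 37


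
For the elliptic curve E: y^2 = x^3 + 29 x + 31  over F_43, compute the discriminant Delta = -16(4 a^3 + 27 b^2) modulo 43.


4 a^3 + 27 b^2 = 4*29^3 + 27*31^2 = 97556 + 25947 = 123503
Delta = -16 * (123503) = -1976048
Delta mod 43 = 17

Delta = 17 (mod 43)


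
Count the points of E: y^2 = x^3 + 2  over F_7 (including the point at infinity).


For each x in F_7, count y with y^2 = x^3 + 0 x + 2 mod 7:
  x = 0: RHS = 2, y in [3, 4]  -> 2 point(s)
  x = 3: RHS = 1, y in [1, 6]  -> 2 point(s)
  x = 5: RHS = 1, y in [1, 6]  -> 2 point(s)
  x = 6: RHS = 1, y in [1, 6]  -> 2 point(s)
Affine points: 8. Add the point at infinity: total = 9.

#E(F_7) = 9


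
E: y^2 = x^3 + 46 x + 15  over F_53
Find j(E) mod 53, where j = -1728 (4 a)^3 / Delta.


Delta = -16(4 a^3 + 27 b^2) mod 53 = 12
-1728 * (4 a)^3 = -1728 * (4*46)^3 mod 53 = 2
j = 2 * 12^(-1) mod 53 = 9

j = 9 (mod 53)


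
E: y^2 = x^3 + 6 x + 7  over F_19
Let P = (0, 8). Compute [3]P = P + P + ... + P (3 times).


k = 3 = 11_2 (binary, LSB first: 11)
Double-and-add from P = (0, 8):
  bit 0 = 1: acc = O + (0, 8) = (0, 8)
  bit 1 = 1: acc = (0, 8) + (4, 0) = (0, 11)

3P = (0, 11)


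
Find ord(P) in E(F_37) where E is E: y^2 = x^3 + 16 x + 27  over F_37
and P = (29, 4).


Compute successive multiples of P until we hit O:
  1P = (29, 4)
  2P = (26, 0)
  3P = (29, 33)
  4P = O

ord(P) = 4


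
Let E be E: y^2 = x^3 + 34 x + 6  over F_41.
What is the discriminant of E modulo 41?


4 a^3 + 27 b^2 = 4*34^3 + 27*6^2 = 157216 + 972 = 158188
Delta = -16 * (158188) = -2531008
Delta mod 41 = 4

Delta = 4 (mod 41)


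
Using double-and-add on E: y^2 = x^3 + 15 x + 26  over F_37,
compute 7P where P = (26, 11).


k = 7 = 111_2 (binary, LSB first: 111)
Double-and-add from P = (26, 11):
  bit 0 = 1: acc = O + (26, 11) = (26, 11)
  bit 1 = 1: acc = (26, 11) + (31, 4) = (16, 12)
  bit 2 = 1: acc = (16, 12) + (5, 35) = (6, 31)

7P = (6, 31)


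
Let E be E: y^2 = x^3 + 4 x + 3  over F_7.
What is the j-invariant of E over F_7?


Delta = -16(4 a^3 + 27 b^2) mod 7 = 3
-1728 * (4 a)^3 = -1728 * (4*4)^3 mod 7 = 1
j = 1 * 3^(-1) mod 7 = 5

j = 5 (mod 7)


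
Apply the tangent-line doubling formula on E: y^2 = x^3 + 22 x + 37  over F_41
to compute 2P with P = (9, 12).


Doubling: s = (3 x1^2 + a) / (2 y1)
s = (3*9^2 + 22) / (2*12) mod 41 = 23
x3 = s^2 - 2 x1 mod 41 = 23^2 - 2*9 = 19
y3 = s (x1 - x3) - y1 mod 41 = 23 * (9 - 19) - 12 = 4

2P = (19, 4)


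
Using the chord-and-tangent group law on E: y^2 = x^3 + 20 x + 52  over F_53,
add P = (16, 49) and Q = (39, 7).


P != Q, so use the chord formula.
s = (y2 - y1) / (x2 - x1) = (11) / (23) mod 53 = 12
x3 = s^2 - x1 - x2 mod 53 = 12^2 - 16 - 39 = 36
y3 = s (x1 - x3) - y1 mod 53 = 12 * (16 - 36) - 49 = 29

P + Q = (36, 29)


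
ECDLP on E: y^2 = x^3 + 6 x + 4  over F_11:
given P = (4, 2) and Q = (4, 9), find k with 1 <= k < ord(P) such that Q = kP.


Enumerate multiples of P until we hit Q = (4, 9):
  1P = (4, 2)
  2P = (1, 0)
  3P = (4, 9)
Match found at i = 3.

k = 3


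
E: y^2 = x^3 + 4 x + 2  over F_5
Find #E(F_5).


For each x in F_5, count y with y^2 = x^3 + 4 x + 2 mod 5:
  x = 3: RHS = 1, y in [1, 4]  -> 2 point(s)
Affine points: 2. Add the point at infinity: total = 3.

#E(F_5) = 3


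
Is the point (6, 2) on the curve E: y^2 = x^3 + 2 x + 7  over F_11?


Check whether y^2 = x^3 + 2 x + 7 (mod 11) for (x, y) = (6, 2).
LHS: y^2 = 2^2 mod 11 = 4
RHS: x^3 + 2 x + 7 = 6^3 + 2*6 + 7 mod 11 = 4
LHS = RHS

Yes, on the curve


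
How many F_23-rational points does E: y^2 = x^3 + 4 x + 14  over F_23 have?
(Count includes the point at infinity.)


For each x in F_23, count y with y^2 = x^3 + 4 x + 14 mod 23:
  x = 4: RHS = 2, y in [5, 18]  -> 2 point(s)
  x = 6: RHS = 1, y in [1, 22]  -> 2 point(s)
  x = 8: RHS = 6, y in [11, 12]  -> 2 point(s)
  x = 11: RHS = 9, y in [3, 20]  -> 2 point(s)
  x = 13: RHS = 9, y in [3, 20]  -> 2 point(s)
  x = 14: RHS = 8, y in [10, 13]  -> 2 point(s)
  x = 17: RHS = 4, y in [2, 21]  -> 2 point(s)
  x = 19: RHS = 3, y in [7, 16]  -> 2 point(s)
  x = 22: RHS = 9, y in [3, 20]  -> 2 point(s)
Affine points: 18. Add the point at infinity: total = 19.

#E(F_23) = 19


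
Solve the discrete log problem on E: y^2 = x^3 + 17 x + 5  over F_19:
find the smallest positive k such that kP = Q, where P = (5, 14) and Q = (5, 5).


Enumerate multiples of P until we hit Q = (5, 5):
  1P = (5, 14)
  2P = (7, 12)
  3P = (8, 8)
  4P = (10, 15)
  5P = (1, 2)
  6P = (3, 11)
  7P = (18, 14)
  8P = (15, 5)
  9P = (0, 10)
  10P = (4, 2)
  11P = (2, 3)
  12P = (17, 18)
  13P = (14, 2)
  14P = (6, 0)
  15P = (14, 17)
  16P = (17, 1)
  17P = (2, 16)
  18P = (4, 17)
  19P = (0, 9)
  20P = (15, 14)
  21P = (18, 5)
  22P = (3, 8)
  23P = (1, 17)
  24P = (10, 4)
  25P = (8, 11)
  26P = (7, 7)
  27P = (5, 5)
Match found at i = 27.

k = 27


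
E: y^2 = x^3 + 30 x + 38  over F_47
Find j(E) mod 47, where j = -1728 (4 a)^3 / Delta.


Delta = -16(4 a^3 + 27 b^2) mod 47 = 25
-1728 * (4 a)^3 = -1728 * (4*30)^3 mod 47 = 25
j = 25 * 25^(-1) mod 47 = 1

j = 1 (mod 47)


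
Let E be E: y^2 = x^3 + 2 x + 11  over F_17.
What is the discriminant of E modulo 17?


4 a^3 + 27 b^2 = 4*2^3 + 27*11^2 = 32 + 3267 = 3299
Delta = -16 * (3299) = -52784
Delta mod 17 = 1

Delta = 1 (mod 17)


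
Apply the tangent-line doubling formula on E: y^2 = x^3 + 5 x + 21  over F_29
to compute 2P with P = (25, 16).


Doubling: s = (3 x1^2 + a) / (2 y1)
s = (3*25^2 + 5) / (2*16) mod 29 = 8
x3 = s^2 - 2 x1 mod 29 = 8^2 - 2*25 = 14
y3 = s (x1 - x3) - y1 mod 29 = 8 * (25 - 14) - 16 = 14

2P = (14, 14)


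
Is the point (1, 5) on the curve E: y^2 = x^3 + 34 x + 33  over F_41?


Check whether y^2 = x^3 + 34 x + 33 (mod 41) for (x, y) = (1, 5).
LHS: y^2 = 5^2 mod 41 = 25
RHS: x^3 + 34 x + 33 = 1^3 + 34*1 + 33 mod 41 = 27
LHS != RHS

No, not on the curve


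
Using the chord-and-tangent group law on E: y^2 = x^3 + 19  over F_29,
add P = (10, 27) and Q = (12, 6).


P != Q, so use the chord formula.
s = (y2 - y1) / (x2 - x1) = (8) / (2) mod 29 = 4
x3 = s^2 - x1 - x2 mod 29 = 4^2 - 10 - 12 = 23
y3 = s (x1 - x3) - y1 mod 29 = 4 * (10 - 23) - 27 = 8

P + Q = (23, 8)


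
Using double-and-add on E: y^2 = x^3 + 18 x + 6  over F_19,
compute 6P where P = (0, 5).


k = 6 = 110_2 (binary, LSB first: 011)
Double-and-add from P = (0, 5):
  bit 0 = 0: acc unchanged = O
  bit 1 = 1: acc = O + (4, 3) = (4, 3)
  bit 2 = 1: acc = (4, 3) + (18, 14) = (14, 0)

6P = (14, 0)


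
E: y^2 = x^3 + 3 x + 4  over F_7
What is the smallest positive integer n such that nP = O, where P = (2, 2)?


Compute successive multiples of P until we hit O:
  1P = (2, 2)
  2P = (0, 2)
  3P = (5, 5)
  4P = (1, 6)
  5P = (6, 0)
  6P = (1, 1)
  7P = (5, 2)
  8P = (0, 5)
  ... (continuing to 10P)
  10P = O

ord(P) = 10


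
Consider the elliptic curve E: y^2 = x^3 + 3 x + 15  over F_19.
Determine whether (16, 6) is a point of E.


Check whether y^2 = x^3 + 3 x + 15 (mod 19) for (x, y) = (16, 6).
LHS: y^2 = 6^2 mod 19 = 17
RHS: x^3 + 3 x + 15 = 16^3 + 3*16 + 15 mod 19 = 17
LHS = RHS

Yes, on the curve


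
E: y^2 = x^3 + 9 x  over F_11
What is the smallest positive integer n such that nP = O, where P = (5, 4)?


Compute successive multiples of P until we hit O:
  1P = (5, 4)
  2P = (4, 1)
  3P = (0, 0)
  4P = (4, 10)
  5P = (5, 7)
  6P = O

ord(P) = 6


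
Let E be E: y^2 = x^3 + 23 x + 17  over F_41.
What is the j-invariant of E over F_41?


Delta = -16(4 a^3 + 27 b^2) mod 41 = 22
-1728 * (4 a)^3 = -1728 * (4*23)^3 mod 41 = 27
j = 27 * 22^(-1) mod 41 = 18

j = 18 (mod 41)


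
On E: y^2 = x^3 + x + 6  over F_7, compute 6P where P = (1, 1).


k = 6 = 110_2 (binary, LSB first: 011)
Double-and-add from P = (1, 1):
  bit 0 = 0: acc unchanged = O
  bit 1 = 1: acc = O + (2, 4) = (2, 4)
  bit 2 = 1: acc = (2, 4) + (4, 5) = (3, 6)

6P = (3, 6)


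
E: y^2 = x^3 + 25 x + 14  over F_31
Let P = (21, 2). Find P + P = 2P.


Doubling: s = (3 x1^2 + a) / (2 y1)
s = (3*21^2 + 25) / (2*2) mod 31 = 27
x3 = s^2 - 2 x1 mod 31 = 27^2 - 2*21 = 5
y3 = s (x1 - x3) - y1 mod 31 = 27 * (21 - 5) - 2 = 27

2P = (5, 27)


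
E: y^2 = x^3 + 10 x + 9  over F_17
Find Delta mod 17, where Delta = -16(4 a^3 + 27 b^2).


4 a^3 + 27 b^2 = 4*10^3 + 27*9^2 = 4000 + 2187 = 6187
Delta = -16 * (6187) = -98992
Delta mod 17 = 16

Delta = 16 (mod 17)


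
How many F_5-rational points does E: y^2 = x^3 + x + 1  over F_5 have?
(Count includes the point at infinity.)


For each x in F_5, count y with y^2 = x^3 + 1 x + 1 mod 5:
  x = 0: RHS = 1, y in [1, 4]  -> 2 point(s)
  x = 2: RHS = 1, y in [1, 4]  -> 2 point(s)
  x = 3: RHS = 1, y in [1, 4]  -> 2 point(s)
  x = 4: RHS = 4, y in [2, 3]  -> 2 point(s)
Affine points: 8. Add the point at infinity: total = 9.

#E(F_5) = 9


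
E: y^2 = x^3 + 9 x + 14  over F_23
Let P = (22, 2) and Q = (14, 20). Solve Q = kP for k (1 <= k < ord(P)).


Enumerate multiples of P until we hit Q = (14, 20):
  1P = (22, 2)
  2P = (11, 8)
  3P = (19, 11)
  4P = (14, 20)
Match found at i = 4.

k = 4


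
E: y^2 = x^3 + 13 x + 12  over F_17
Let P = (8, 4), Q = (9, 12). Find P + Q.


P != Q, so use the chord formula.
s = (y2 - y1) / (x2 - x1) = (8) / (1) mod 17 = 8
x3 = s^2 - x1 - x2 mod 17 = 8^2 - 8 - 9 = 13
y3 = s (x1 - x3) - y1 mod 17 = 8 * (8 - 13) - 4 = 7

P + Q = (13, 7)


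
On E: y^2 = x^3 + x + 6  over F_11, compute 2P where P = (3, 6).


k = 2 = 10_2 (binary, LSB first: 01)
Double-and-add from P = (3, 6):
  bit 0 = 0: acc unchanged = O
  bit 1 = 1: acc = O + (8, 8) = (8, 8)

2P = (8, 8)


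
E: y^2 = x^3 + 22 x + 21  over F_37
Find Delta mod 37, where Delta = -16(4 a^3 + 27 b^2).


4 a^3 + 27 b^2 = 4*22^3 + 27*21^2 = 42592 + 11907 = 54499
Delta = -16 * (54499) = -871984
Delta mod 37 = 32

Delta = 32 (mod 37)


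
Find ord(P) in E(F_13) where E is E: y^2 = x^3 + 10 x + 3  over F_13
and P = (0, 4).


Compute successive multiples of P until we hit O:
  1P = (0, 4)
  2P = (4, 4)
  3P = (9, 9)
  4P = (8, 6)
  5P = (1, 12)
  6P = (11, 12)
  7P = (5, 3)
  8P = (7, 0)
  ... (continuing to 16P)
  16P = O

ord(P) = 16


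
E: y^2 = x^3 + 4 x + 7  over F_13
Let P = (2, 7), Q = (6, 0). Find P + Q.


P != Q, so use the chord formula.
s = (y2 - y1) / (x2 - x1) = (6) / (4) mod 13 = 8
x3 = s^2 - x1 - x2 mod 13 = 8^2 - 2 - 6 = 4
y3 = s (x1 - x3) - y1 mod 13 = 8 * (2 - 4) - 7 = 3

P + Q = (4, 3)


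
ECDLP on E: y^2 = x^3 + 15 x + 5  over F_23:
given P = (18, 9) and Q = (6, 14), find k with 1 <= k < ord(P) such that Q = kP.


Enumerate multiples of P until we hit Q = (6, 14):
  1P = (18, 9)
  2P = (12, 21)
  3P = (20, 18)
  4P = (11, 11)
  5P = (3, 13)
  6P = (8, 19)
  7P = (21, 17)
  8P = (9, 15)
  9P = (22, 9)
  10P = (6, 14)
Match found at i = 10.

k = 10


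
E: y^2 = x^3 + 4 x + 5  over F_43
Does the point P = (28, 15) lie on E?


Check whether y^2 = x^3 + 4 x + 5 (mod 43) for (x, y) = (28, 15).
LHS: y^2 = 15^2 mod 43 = 10
RHS: x^3 + 4 x + 5 = 28^3 + 4*28 + 5 mod 43 = 10
LHS = RHS

Yes, on the curve


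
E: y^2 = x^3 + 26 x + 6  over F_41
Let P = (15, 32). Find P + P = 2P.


Doubling: s = (3 x1^2 + a) / (2 y1)
s = (3*15^2 + 26) / (2*32) mod 41 = 18
x3 = s^2 - 2 x1 mod 41 = 18^2 - 2*15 = 7
y3 = s (x1 - x3) - y1 mod 41 = 18 * (15 - 7) - 32 = 30

2P = (7, 30)


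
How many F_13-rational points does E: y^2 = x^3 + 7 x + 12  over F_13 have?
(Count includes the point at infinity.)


For each x in F_13, count y with y^2 = x^3 + 7 x + 12 mod 13:
  x = 0: RHS = 12, y in [5, 8]  -> 2 point(s)
  x = 4: RHS = 0, y in [0]  -> 1 point(s)
  x = 5: RHS = 3, y in [4, 9]  -> 2 point(s)
  x = 6: RHS = 10, y in [6, 7]  -> 2 point(s)
  x = 7: RHS = 1, y in [1, 12]  -> 2 point(s)
  x = 10: RHS = 3, y in [4, 9]  -> 2 point(s)
  x = 11: RHS = 3, y in [4, 9]  -> 2 point(s)
  x = 12: RHS = 4, y in [2, 11]  -> 2 point(s)
Affine points: 15. Add the point at infinity: total = 16.

#E(F_13) = 16


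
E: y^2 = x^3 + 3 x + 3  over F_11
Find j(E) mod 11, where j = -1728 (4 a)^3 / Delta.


Delta = -16(4 a^3 + 27 b^2) mod 11 = 5
-1728 * (4 a)^3 = -1728 * (4*3)^3 mod 11 = 10
j = 10 * 5^(-1) mod 11 = 2

j = 2 (mod 11)


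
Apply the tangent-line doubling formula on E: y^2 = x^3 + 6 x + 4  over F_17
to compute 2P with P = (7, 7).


Doubling: s = (3 x1^2 + a) / (2 y1)
s = (3*7^2 + 6) / (2*7) mod 17 = 0
x3 = s^2 - 2 x1 mod 17 = 0^2 - 2*7 = 3
y3 = s (x1 - x3) - y1 mod 17 = 0 * (7 - 3) - 7 = 10

2P = (3, 10)


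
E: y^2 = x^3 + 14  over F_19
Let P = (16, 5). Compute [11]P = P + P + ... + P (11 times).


k = 11 = 1011_2 (binary, LSB first: 1101)
Double-and-add from P = (16, 5):
  bit 0 = 1: acc = O + (16, 5) = (16, 5)
  bit 1 = 1: acc = (16, 5) + (15, 11) = (5, 5)
  bit 2 = 0: acc unchanged = (5, 5)
  bit 3 = 1: acc = (5, 5) + (10, 8) = (15, 8)

11P = (15, 8)


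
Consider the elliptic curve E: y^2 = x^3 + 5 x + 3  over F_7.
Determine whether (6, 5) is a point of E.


Check whether y^2 = x^3 + 5 x + 3 (mod 7) for (x, y) = (6, 5).
LHS: y^2 = 5^2 mod 7 = 4
RHS: x^3 + 5 x + 3 = 6^3 + 5*6 + 3 mod 7 = 4
LHS = RHS

Yes, on the curve


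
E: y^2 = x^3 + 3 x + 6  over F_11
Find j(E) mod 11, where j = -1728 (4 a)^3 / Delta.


Delta = -16(4 a^3 + 27 b^2) mod 11 = 1
-1728 * (4 a)^3 = -1728 * (4*3)^3 mod 11 = 10
j = 10 * 1^(-1) mod 11 = 10

j = 10 (mod 11)


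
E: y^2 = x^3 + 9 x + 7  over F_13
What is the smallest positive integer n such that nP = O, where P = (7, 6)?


Compute successive multiples of P until we hit O:
  1P = (7, 6)
  2P = (12, 7)
  3P = (6, 2)
  4P = (3, 10)
  5P = (4, 4)
  6P = (1, 11)
  7P = (1, 2)
  8P = (4, 9)
  ... (continuing to 13P)
  13P = O

ord(P) = 13


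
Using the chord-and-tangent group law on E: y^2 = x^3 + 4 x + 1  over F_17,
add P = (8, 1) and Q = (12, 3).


P != Q, so use the chord formula.
s = (y2 - y1) / (x2 - x1) = (2) / (4) mod 17 = 9
x3 = s^2 - x1 - x2 mod 17 = 9^2 - 8 - 12 = 10
y3 = s (x1 - x3) - y1 mod 17 = 9 * (8 - 10) - 1 = 15

P + Q = (10, 15)


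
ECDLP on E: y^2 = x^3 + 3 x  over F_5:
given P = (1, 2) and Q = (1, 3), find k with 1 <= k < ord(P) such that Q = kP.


Enumerate multiples of P until we hit Q = (1, 3):
  1P = (1, 2)
  2P = (4, 1)
  3P = (4, 4)
  4P = (1, 3)
Match found at i = 4.

k = 4


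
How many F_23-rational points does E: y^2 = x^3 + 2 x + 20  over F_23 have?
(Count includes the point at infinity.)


For each x in F_23, count y with y^2 = x^3 + 2 x + 20 mod 23:
  x = 1: RHS = 0, y in [0]  -> 1 point(s)
  x = 2: RHS = 9, y in [3, 20]  -> 2 point(s)
  x = 4: RHS = 0, y in [0]  -> 1 point(s)
  x = 6: RHS = 18, y in [8, 15]  -> 2 point(s)
  x = 7: RHS = 9, y in [3, 20]  -> 2 point(s)
  x = 9: RHS = 8, y in [10, 13]  -> 2 point(s)
  x = 11: RHS = 16, y in [4, 19]  -> 2 point(s)
  x = 12: RHS = 1, y in [1, 22]  -> 2 point(s)
  x = 13: RHS = 12, y in [9, 14]  -> 2 point(s)
  x = 14: RHS = 9, y in [3, 20]  -> 2 point(s)
  x = 16: RHS = 8, y in [10, 13]  -> 2 point(s)
  x = 18: RHS = 0, y in [0]  -> 1 point(s)
  x = 21: RHS = 8, y in [10, 13]  -> 2 point(s)
Affine points: 23. Add the point at infinity: total = 24.

#E(F_23) = 24


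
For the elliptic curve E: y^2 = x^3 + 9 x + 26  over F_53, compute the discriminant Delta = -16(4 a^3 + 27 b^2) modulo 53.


4 a^3 + 27 b^2 = 4*9^3 + 27*26^2 = 2916 + 18252 = 21168
Delta = -16 * (21168) = -338688
Delta mod 53 = 35

Delta = 35 (mod 53)


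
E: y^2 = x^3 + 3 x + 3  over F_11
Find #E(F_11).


For each x in F_11, count y with y^2 = x^3 + 3 x + 3 mod 11:
  x = 0: RHS = 3, y in [5, 6]  -> 2 point(s)
  x = 5: RHS = 0, y in [0]  -> 1 point(s)
  x = 7: RHS = 4, y in [2, 9]  -> 2 point(s)
  x = 8: RHS = 0, y in [0]  -> 1 point(s)
  x = 9: RHS = 0, y in [0]  -> 1 point(s)
Affine points: 7. Add the point at infinity: total = 8.

#E(F_11) = 8


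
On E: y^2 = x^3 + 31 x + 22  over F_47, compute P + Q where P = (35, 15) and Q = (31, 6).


P != Q, so use the chord formula.
s = (y2 - y1) / (x2 - x1) = (38) / (43) mod 47 = 14
x3 = s^2 - x1 - x2 mod 47 = 14^2 - 35 - 31 = 36
y3 = s (x1 - x3) - y1 mod 47 = 14 * (35 - 36) - 15 = 18

P + Q = (36, 18)


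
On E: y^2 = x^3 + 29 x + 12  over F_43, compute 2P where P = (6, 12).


Doubling: s = (3 x1^2 + a) / (2 y1)
s = (3*6^2 + 29) / (2*12) mod 43 = 29
x3 = s^2 - 2 x1 mod 43 = 29^2 - 2*6 = 12
y3 = s (x1 - x3) - y1 mod 43 = 29 * (6 - 12) - 12 = 29

2P = (12, 29)


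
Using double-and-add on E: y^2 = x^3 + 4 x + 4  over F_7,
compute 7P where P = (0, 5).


k = 7 = 111_2 (binary, LSB first: 111)
Double-and-add from P = (0, 5):
  bit 0 = 1: acc = O + (0, 5) = (0, 5)
  bit 1 = 1: acc = (0, 5) + (1, 3) = (3, 1)
  bit 2 = 1: acc = (3, 1) + (5, 4) = (3, 6)

7P = (3, 6)


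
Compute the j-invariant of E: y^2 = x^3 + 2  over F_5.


Delta = -16(4 a^3 + 27 b^2) mod 5 = 2
-1728 * (4 a)^3 = -1728 * (4*0)^3 mod 5 = 0
j = 0 * 2^(-1) mod 5 = 0

j = 0 (mod 5)


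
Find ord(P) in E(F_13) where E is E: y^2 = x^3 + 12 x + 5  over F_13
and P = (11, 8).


Compute successive multiples of P until we hit O:
  1P = (11, 8)
  2P = (3, 4)
  3P = (9, 6)
  4P = (7, 9)
  5P = (4, 0)
  6P = (7, 4)
  7P = (9, 7)
  8P = (3, 9)
  ... (continuing to 10P)
  10P = O

ord(P) = 10


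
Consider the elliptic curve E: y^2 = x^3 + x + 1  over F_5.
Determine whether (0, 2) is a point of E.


Check whether y^2 = x^3 + 1 x + 1 (mod 5) for (x, y) = (0, 2).
LHS: y^2 = 2^2 mod 5 = 4
RHS: x^3 + 1 x + 1 = 0^3 + 1*0 + 1 mod 5 = 1
LHS != RHS

No, not on the curve


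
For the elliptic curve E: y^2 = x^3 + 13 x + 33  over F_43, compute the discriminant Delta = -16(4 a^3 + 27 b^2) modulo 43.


4 a^3 + 27 b^2 = 4*13^3 + 27*33^2 = 8788 + 29403 = 38191
Delta = -16 * (38191) = -611056
Delta mod 43 = 17

Delta = 17 (mod 43)


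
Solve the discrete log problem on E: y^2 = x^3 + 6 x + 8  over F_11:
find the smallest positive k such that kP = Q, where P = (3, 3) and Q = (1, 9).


Enumerate multiples of P until we hit Q = (1, 9):
  1P = (3, 3)
  2P = (5, 8)
  3P = (1, 2)
  4P = (10, 10)
  5P = (10, 1)
  6P = (1, 9)
Match found at i = 6.

k = 6


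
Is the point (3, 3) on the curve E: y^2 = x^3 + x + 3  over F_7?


Check whether y^2 = x^3 + 1 x + 3 (mod 7) for (x, y) = (3, 3).
LHS: y^2 = 3^2 mod 7 = 2
RHS: x^3 + 1 x + 3 = 3^3 + 1*3 + 3 mod 7 = 5
LHS != RHS

No, not on the curve


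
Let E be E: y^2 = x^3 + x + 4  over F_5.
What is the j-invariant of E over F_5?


Delta = -16(4 a^3 + 27 b^2) mod 5 = 4
-1728 * (4 a)^3 = -1728 * (4*1)^3 mod 5 = 3
j = 3 * 4^(-1) mod 5 = 2

j = 2 (mod 5)


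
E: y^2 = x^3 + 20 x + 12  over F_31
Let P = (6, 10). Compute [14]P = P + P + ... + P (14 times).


k = 14 = 1110_2 (binary, LSB first: 0111)
Double-and-add from P = (6, 10):
  bit 0 = 0: acc unchanged = O
  bit 1 = 1: acc = O + (24, 5) = (24, 5)
  bit 2 = 1: acc = (24, 5) + (8, 8) = (4, 30)
  bit 3 = 1: acc = (4, 30) + (22, 8) = (13, 12)

14P = (13, 12)


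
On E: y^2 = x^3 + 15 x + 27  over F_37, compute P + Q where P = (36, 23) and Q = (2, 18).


P != Q, so use the chord formula.
s = (y2 - y1) / (x2 - x1) = (32) / (3) mod 37 = 23
x3 = s^2 - x1 - x2 mod 37 = 23^2 - 36 - 2 = 10
y3 = s (x1 - x3) - y1 mod 37 = 23 * (36 - 10) - 23 = 20

P + Q = (10, 20)


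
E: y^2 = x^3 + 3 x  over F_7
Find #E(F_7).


For each x in F_7, count y with y^2 = x^3 + 3 x + 0 mod 7:
  x = 0: RHS = 0, y in [0]  -> 1 point(s)
  x = 1: RHS = 4, y in [2, 5]  -> 2 point(s)
  x = 2: RHS = 0, y in [0]  -> 1 point(s)
  x = 3: RHS = 1, y in [1, 6]  -> 2 point(s)
  x = 5: RHS = 0, y in [0]  -> 1 point(s)
Affine points: 7. Add the point at infinity: total = 8.

#E(F_7) = 8


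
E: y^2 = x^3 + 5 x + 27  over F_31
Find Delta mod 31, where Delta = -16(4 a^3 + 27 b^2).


4 a^3 + 27 b^2 = 4*5^3 + 27*27^2 = 500 + 19683 = 20183
Delta = -16 * (20183) = -322928
Delta mod 31 = 30

Delta = 30 (mod 31)


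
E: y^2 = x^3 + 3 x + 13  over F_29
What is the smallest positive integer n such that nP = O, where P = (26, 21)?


Compute successive multiples of P until we hit O:
  1P = (26, 21)
  2P = (0, 10)
  3P = (10, 17)
  4P = (13, 4)
  5P = (25, 16)
  6P = (3, 7)
  7P = (28, 3)
  8P = (27, 17)
  ... (continuing to 20P)
  20P = O

ord(P) = 20


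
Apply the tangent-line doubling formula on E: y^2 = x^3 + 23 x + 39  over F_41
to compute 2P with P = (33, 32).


Doubling: s = (3 x1^2 + a) / (2 y1)
s = (3*33^2 + 23) / (2*32) mod 41 = 4
x3 = s^2 - 2 x1 mod 41 = 4^2 - 2*33 = 32
y3 = s (x1 - x3) - y1 mod 41 = 4 * (33 - 32) - 32 = 13

2P = (32, 13)


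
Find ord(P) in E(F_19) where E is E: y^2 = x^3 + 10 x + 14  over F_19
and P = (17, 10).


Compute successive multiples of P until we hit O:
  1P = (17, 10)
  2P = (13, 2)
  3P = (12, 0)
  4P = (13, 17)
  5P = (17, 9)
  6P = O

ord(P) = 6


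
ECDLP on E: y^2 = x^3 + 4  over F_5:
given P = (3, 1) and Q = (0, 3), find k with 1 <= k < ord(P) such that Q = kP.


Enumerate multiples of P until we hit Q = (0, 3):
  1P = (3, 1)
  2P = (0, 2)
  3P = (1, 0)
  4P = (0, 3)
Match found at i = 4.

k = 4


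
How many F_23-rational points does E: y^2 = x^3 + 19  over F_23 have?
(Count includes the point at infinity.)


For each x in F_23, count y with y^2 = x^3 + 0 x + 19 mod 23:
  x = 2: RHS = 4, y in [2, 21]  -> 2 point(s)
  x = 3: RHS = 0, y in [0]  -> 1 point(s)
  x = 5: RHS = 6, y in [11, 12]  -> 2 point(s)
  x = 8: RHS = 2, y in [5, 18]  -> 2 point(s)
  x = 9: RHS = 12, y in [9, 14]  -> 2 point(s)
  x = 11: RHS = 16, y in [4, 19]  -> 2 point(s)
  x = 13: RHS = 8, y in [10, 13]  -> 2 point(s)
  x = 14: RHS = 3, y in [7, 16]  -> 2 point(s)
  x = 15: RHS = 13, y in [6, 17]  -> 2 point(s)
  x = 18: RHS = 9, y in [3, 20]  -> 2 point(s)
  x = 19: RHS = 1, y in [1, 22]  -> 2 point(s)
  x = 22: RHS = 18, y in [8, 15]  -> 2 point(s)
Affine points: 23. Add the point at infinity: total = 24.

#E(F_23) = 24


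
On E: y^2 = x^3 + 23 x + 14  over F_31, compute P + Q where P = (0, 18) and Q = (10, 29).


P != Q, so use the chord formula.
s = (y2 - y1) / (x2 - x1) = (11) / (10) mod 31 = 29
x3 = s^2 - x1 - x2 mod 31 = 29^2 - 0 - 10 = 25
y3 = s (x1 - x3) - y1 mod 31 = 29 * (0 - 25) - 18 = 1

P + Q = (25, 1)


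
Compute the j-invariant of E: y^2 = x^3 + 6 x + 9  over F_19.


Delta = -16(4 a^3 + 27 b^2) mod 19 = 14
-1728 * (4 a)^3 = -1728 * (4*6)^3 mod 19 = 11
j = 11 * 14^(-1) mod 19 = 13

j = 13 (mod 19)


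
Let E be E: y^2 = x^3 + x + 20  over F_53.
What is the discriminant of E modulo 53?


4 a^3 + 27 b^2 = 4*1^3 + 27*20^2 = 4 + 10800 = 10804
Delta = -16 * (10804) = -172864
Delta mod 53 = 22

Delta = 22 (mod 53)


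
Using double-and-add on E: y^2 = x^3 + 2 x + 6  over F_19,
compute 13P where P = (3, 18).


k = 13 = 1101_2 (binary, LSB first: 1011)
Double-and-add from P = (3, 18):
  bit 0 = 1: acc = O + (3, 18) = (3, 18)
  bit 1 = 0: acc unchanged = (3, 18)
  bit 2 = 1: acc = (3, 18) + (16, 7) = (6, 5)
  bit 3 = 1: acc = (6, 5) + (10, 0) = (1, 3)

13P = (1, 3)


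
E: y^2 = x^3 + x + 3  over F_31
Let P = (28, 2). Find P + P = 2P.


Doubling: s = (3 x1^2 + a) / (2 y1)
s = (3*28^2 + 1) / (2*2) mod 31 = 7
x3 = s^2 - 2 x1 mod 31 = 7^2 - 2*28 = 24
y3 = s (x1 - x3) - y1 mod 31 = 7 * (28 - 24) - 2 = 26

2P = (24, 26)


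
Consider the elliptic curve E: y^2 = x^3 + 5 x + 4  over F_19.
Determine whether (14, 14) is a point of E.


Check whether y^2 = x^3 + 5 x + 4 (mod 19) for (x, y) = (14, 14).
LHS: y^2 = 14^2 mod 19 = 6
RHS: x^3 + 5 x + 4 = 14^3 + 5*14 + 4 mod 19 = 6
LHS = RHS

Yes, on the curve


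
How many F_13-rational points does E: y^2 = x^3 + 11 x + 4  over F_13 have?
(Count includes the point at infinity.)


For each x in F_13, count y with y^2 = x^3 + 11 x + 4 mod 13:
  x = 0: RHS = 4, y in [2, 11]  -> 2 point(s)
  x = 1: RHS = 3, y in [4, 9]  -> 2 point(s)
  x = 3: RHS = 12, y in [5, 8]  -> 2 point(s)
  x = 6: RHS = 0, y in [0]  -> 1 point(s)
  x = 9: RHS = 0, y in [0]  -> 1 point(s)
  x = 10: RHS = 9, y in [3, 10]  -> 2 point(s)
  x = 11: RHS = 0, y in [0]  -> 1 point(s)
Affine points: 11. Add the point at infinity: total = 12.

#E(F_13) = 12


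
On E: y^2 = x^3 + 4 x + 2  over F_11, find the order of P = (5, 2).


Compute successive multiples of P until we hit O:
  1P = (5, 2)
  2P = (4, 4)
  3P = (6, 0)
  4P = (4, 7)
  5P = (5, 9)
  6P = O

ord(P) = 6


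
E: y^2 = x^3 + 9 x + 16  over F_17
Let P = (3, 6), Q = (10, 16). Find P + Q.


P != Q, so use the chord formula.
s = (y2 - y1) / (x2 - x1) = (10) / (7) mod 17 = 16
x3 = s^2 - x1 - x2 mod 17 = 16^2 - 3 - 10 = 5
y3 = s (x1 - x3) - y1 mod 17 = 16 * (3 - 5) - 6 = 13

P + Q = (5, 13)


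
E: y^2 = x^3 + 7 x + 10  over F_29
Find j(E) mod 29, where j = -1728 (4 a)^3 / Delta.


Delta = -16(4 a^3 + 27 b^2) mod 29 = 11
-1728 * (4 a)^3 = -1728 * (4*7)^3 mod 29 = 17
j = 17 * 11^(-1) mod 29 = 20

j = 20 (mod 29)


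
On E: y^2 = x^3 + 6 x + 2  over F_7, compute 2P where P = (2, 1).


Doubling: s = (3 x1^2 + a) / (2 y1)
s = (3*2^2 + 6) / (2*1) mod 7 = 2
x3 = s^2 - 2 x1 mod 7 = 2^2 - 2*2 = 0
y3 = s (x1 - x3) - y1 mod 7 = 2 * (2 - 0) - 1 = 3

2P = (0, 3)


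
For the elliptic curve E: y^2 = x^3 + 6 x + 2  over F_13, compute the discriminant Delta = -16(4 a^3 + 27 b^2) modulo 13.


4 a^3 + 27 b^2 = 4*6^3 + 27*2^2 = 864 + 108 = 972
Delta = -16 * (972) = -15552
Delta mod 13 = 9

Delta = 9 (mod 13)


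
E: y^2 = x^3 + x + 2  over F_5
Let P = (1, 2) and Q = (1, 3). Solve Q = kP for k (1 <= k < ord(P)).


Enumerate multiples of P until we hit Q = (1, 3):
  1P = (1, 2)
  2P = (4, 0)
  3P = (1, 3)
Match found at i = 3.

k = 3


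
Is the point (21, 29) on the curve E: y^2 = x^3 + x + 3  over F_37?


Check whether y^2 = x^3 + 1 x + 3 (mod 37) for (x, y) = (21, 29).
LHS: y^2 = 29^2 mod 37 = 27
RHS: x^3 + 1 x + 3 = 21^3 + 1*21 + 3 mod 37 = 35
LHS != RHS

No, not on the curve


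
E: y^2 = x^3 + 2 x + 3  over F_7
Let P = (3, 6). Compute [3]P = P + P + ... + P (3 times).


k = 3 = 11_2 (binary, LSB first: 11)
Double-and-add from P = (3, 6):
  bit 0 = 1: acc = O + (3, 6) = (3, 6)
  bit 1 = 1: acc = (3, 6) + (3, 1) = O

3P = O
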